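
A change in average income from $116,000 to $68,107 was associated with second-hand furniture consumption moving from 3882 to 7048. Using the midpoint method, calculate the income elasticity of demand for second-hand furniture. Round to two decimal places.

%ΔQ = (7048 − 3882)/[(3882+7048)/2] = 3166/5465 ≈ 0.5793.
%ΔM = (68,107 − 116,000)/[(116,000+68,107)/2] = -47893/92053.5 ≈ -0.5203.
E_I = %ΔQ/%ΔM ≈ -1.11.
E_I < 0: inferior good.

-1.11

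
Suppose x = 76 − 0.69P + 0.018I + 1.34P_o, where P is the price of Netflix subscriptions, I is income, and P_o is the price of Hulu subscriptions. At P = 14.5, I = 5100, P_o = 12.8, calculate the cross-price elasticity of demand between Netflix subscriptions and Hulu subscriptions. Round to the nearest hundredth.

0.10

Evaluating quantity at (P, I, P_o) gives x = 76 − 0.69(14.5) + 0.018(5100) + 1.34(12.8) = 76 − 10.005 + 91.8 + 17.152 = 174.947.
∂x/∂P_o = +1.34, so E_xy = 1.34·(12.8/174.947) ≈ 0.10.
E_xy > 0: the goods are substitutes.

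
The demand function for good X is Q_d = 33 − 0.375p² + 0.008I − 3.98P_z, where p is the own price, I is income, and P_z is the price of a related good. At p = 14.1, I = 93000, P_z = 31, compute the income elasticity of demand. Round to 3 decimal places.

1.285

Q_d = 33 − 0.375(14.1)² + 0.008(93000) − 3.98(31) = 33 − 74.5538 + 744 − 123.38 = 579.0663.
∂Q_d/∂I = +0.008, so E_I = 0.008·(93000/579.0663) ≈ 1.285.
E_I > 1: normal good (luxury).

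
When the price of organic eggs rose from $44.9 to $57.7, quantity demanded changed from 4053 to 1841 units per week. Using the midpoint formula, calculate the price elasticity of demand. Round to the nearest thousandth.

-3.008

%Δq = (1841 − 4053)/[(4053 + 1841)/2] = -2212/2947 ≈ -0.7506.
%Δp = (57.7 − 44.9)/[(44.9 + 57.7)/2] = 12.8/51.3 ≈ 0.2495.
Arc elasticity E = %Δq/%Δp ≈ -0.7506/0.2495 ≈ -3.008.
|E| > 1: demand is elastic over this range.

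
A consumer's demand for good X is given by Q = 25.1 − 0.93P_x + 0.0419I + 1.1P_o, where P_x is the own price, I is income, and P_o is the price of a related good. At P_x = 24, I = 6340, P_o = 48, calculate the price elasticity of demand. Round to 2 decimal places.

Substituting, Q = 25.1 − 0.93(24) + 0.0419(6340) + 1.1(48) = 25.1 − 22.32 + 265.646 + 52.8 = 321.226.
∂Q/∂P_x = −0.93, so E_p = (−0.93)·(24/321.226) ≈ -0.07.
|E_p| < 1: demand is inelastic.

-0.07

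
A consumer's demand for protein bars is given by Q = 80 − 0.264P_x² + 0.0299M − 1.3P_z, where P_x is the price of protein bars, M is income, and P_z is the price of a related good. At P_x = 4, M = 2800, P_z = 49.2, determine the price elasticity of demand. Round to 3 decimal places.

-0.088

Q = 80 − 0.264(4)² + 0.0299(2800) − 1.3(49.2) = 80 − 4.224 + 83.72 − 63.96 = 95.536.
∂Q/∂P_x = −2·0.264·P_x = -2.112, so E_p = -2.112·(4/95.536) ≈ -0.088.
|E_p| < 1: demand is inelastic.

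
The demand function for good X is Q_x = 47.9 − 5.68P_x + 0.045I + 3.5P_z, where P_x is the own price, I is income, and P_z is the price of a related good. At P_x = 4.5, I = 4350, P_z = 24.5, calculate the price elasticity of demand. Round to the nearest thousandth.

Substituting, Q_x = 47.9 − 5.68(4.5) + 0.045(4350) + 3.5(24.5) = 47.9 − 25.56 + 195.75 + 85.75 = 303.84.
∂Q_x/∂P_x = −5.68, so E_p = (−5.68)·(4.5/303.84) ≈ -0.084.
|E_p| < 1: demand is inelastic.

-0.084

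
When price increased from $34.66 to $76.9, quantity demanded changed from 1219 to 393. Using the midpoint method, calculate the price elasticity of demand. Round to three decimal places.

-1.353

%ΔQ = (393 − 1219)/[(1219 + 393)/2] = -826/806 ≈ -1.0248.
%ΔP = (76.9 − 34.66)/[(34.66 + 76.9)/2] = 42.24/55.78 ≈ 0.7573.
Arc elasticity E = %ΔQ/%ΔP ≈ -1.0248/0.7573 ≈ -1.353.
|E| > 1: demand is elastic over this range.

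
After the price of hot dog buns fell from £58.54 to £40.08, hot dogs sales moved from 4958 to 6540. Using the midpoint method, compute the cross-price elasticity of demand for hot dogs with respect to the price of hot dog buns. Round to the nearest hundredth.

-0.74

%ΔQ_x = (6540 − 4958)/[(4958+6540)/2] = 1582/5749 ≈ 0.2752.
%ΔP_y = (40.08 − 58.54)/[(58.54+40.08)/2] ≈ -0.3744.
E_xy = 0.2752/-0.3744 ≈ -0.74.
E_xy < 0, so hot dogs and hot dog buns are complements.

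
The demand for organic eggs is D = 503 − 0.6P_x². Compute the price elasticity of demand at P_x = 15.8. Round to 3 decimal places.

At P_x = 15.8, D = 353.216.
dD/dP_x = −2·0.6·P_x = −18.96.
Point elasticity E = (dD/dP_x)·(P_x/D) = -18.96 × 15.8/353.216 ≈ -0.848.
|E| < 1, so demand is inelastic at this price.

-0.848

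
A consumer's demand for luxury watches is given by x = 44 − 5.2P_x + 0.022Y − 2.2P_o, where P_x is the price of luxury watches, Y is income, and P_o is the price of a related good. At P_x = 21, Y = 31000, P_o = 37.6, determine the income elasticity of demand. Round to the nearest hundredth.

Evaluating quantity at (P_x, Y, P_o) gives x = 44 − 5.2(21) + 0.022(31000) − 2.2(37.6) = 44 − 109.2 + 682 − 82.72 = 534.08.
∂x/∂Y = +0.022, so E_I = 0.022·(31000/534.08) ≈ 1.28.
E_I > 1: normal good (luxury).

1.28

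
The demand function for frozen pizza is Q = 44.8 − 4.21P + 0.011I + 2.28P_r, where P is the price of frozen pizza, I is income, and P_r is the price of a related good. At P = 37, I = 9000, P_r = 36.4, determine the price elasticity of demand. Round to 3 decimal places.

-2.193

Q = 44.8 − 4.21(37) + 0.011(9000) + 2.28(36.4) = 44.8 − 155.77 + 99 + 82.992 = 71.022.
∂Q/∂P = −4.21, so E_p = (−4.21)·(37/71.022) ≈ -2.193.
|E_p| > 1: demand is elastic.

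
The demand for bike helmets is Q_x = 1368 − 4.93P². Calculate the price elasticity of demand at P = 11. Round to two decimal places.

At P = 11, Q_x = 771.47.
dQ_x/dP = −2·4.93·P = −108.46.
Point elasticity E = (dQ_x/dP)·(P/Q_x) = -108.46 × 11/771.47 ≈ -1.55.
|E| > 1, so demand is elastic at this price.

-1.55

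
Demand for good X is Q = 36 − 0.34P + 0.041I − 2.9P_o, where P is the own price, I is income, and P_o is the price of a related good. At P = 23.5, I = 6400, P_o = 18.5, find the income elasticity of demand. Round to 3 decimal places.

1.108

Q = 36 − 0.34(23.5) + 0.041(6400) − 2.9(18.5) = 36 − 7.99 + 262.4 − 53.65 = 236.76.
∂Q/∂I = +0.041, so E_I = 0.041·(6400/236.76) ≈ 1.108.
E_I > 1: normal good (luxury).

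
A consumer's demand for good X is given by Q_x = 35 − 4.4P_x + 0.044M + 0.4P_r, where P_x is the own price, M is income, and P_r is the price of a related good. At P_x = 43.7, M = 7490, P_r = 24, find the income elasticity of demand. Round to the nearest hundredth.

First evaluate Q_x: 35 − 4.4(43.7) + 0.044(7490) + 0.4(24) = 35 − 192.28 + 329.56 + 9.6 = 181.88.
∂Q_x/∂M = +0.044, so E_I = 0.044·(7490/181.88) ≈ 1.81.
E_I > 1: normal good (luxury).

1.81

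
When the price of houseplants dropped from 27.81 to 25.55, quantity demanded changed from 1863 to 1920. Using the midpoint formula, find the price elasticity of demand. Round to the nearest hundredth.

-0.36

%Δq = (1920 − 1863)/[(1863 + 1920)/2] = 57/1891.5 ≈ 0.0301.
%ΔP = (25.55 − 27.81)/[(27.81 + 25.55)/2] = -2.26/26.68 ≈ -0.0847.
Arc elasticity E = %Δq/%ΔP ≈ 0.0301/-0.0847 ≈ -0.36.
|E| < 1: demand is inelastic over this range.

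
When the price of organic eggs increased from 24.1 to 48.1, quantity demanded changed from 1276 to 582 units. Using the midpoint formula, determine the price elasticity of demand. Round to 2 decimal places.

%Δq = (582 − 1276)/[(1276 + 582)/2] = -694/929 ≈ -0.7470.
%Δp = (48.1 − 24.1)/[(24.1 + 48.1)/2] = 24/36.1 ≈ 0.6648.
Arc elasticity E = %Δq/%Δp ≈ -0.7470/0.6648 ≈ -1.12.
|E| > 1: demand is elastic over this range.

-1.12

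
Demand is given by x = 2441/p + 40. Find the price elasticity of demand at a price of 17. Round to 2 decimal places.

-0.78

At p = 17, x = 183.5882.
dx/dp = −2441/p² = −8.4464.
Point elasticity E = (dx/dp)·(p/x) = -8.4464 × 17/183.5882 ≈ -0.78.
|E| < 1, so demand is inelastic at this price.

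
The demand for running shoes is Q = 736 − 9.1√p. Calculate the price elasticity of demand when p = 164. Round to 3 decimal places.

-0.094

At p = 164, Q = 619.4631.
dQ/dp = −9.1/(2√p) = −9.1/(2·12.8062).
Point elasticity E = (dQ/dp)·(p/Q) = -0.3553 × 164/619.4631 ≈ -0.094.
|E| < 1, so demand is inelastic at this price.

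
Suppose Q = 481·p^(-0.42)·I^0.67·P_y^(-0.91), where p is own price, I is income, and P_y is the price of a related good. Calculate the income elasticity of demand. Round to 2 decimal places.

For a Cobb–Douglas (constant-elasticity) form Q = A·I^α·…, the elasticity with respect to I equals the exponent α at every point.
Here the exponent on I is 0.67, so the income elasticity of demand is 0.67.

0.67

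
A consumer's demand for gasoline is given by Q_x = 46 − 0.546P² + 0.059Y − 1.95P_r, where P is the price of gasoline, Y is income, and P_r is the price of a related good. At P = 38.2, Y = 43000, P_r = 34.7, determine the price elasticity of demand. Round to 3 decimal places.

-0.927

Q_x = 46 − 0.546(38.2)² + 0.059(43000) − 1.95(34.7) = 46 − 796.745 + 2537 − 67.665 = 1718.59.
∂Q_x/∂P = −2·0.546·P = -41.7144, so E_p = -41.7144·(38.2/1718.59) ≈ -0.927.
|E_p| < 1: demand is inelastic.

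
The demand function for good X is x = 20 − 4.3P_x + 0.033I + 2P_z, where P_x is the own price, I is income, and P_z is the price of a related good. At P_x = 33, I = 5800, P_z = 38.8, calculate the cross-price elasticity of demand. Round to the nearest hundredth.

First evaluate x: 20 − 4.3(33) + 0.033(5800) + 2(38.8) = 20 − 141.9 + 191.4 + 77.6 = 147.1.
∂x/∂P_z = +2, so E_xy = 2·(38.8/147.1) ≈ 0.53.
E_xy > 0: the goods are substitutes.

0.53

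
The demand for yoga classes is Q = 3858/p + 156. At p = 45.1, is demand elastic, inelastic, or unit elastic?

At p = 45.1, Q = 241.5432.
dQ/dp = −3858/p² = −1.8967.
Point elasticity E = (dQ/dp)·(p/Q) = -1.8967 × 45.1/241.5432 ≈ -0.354.
|E| ≈ 0.354 < 1, so demand is inelastic.

inelastic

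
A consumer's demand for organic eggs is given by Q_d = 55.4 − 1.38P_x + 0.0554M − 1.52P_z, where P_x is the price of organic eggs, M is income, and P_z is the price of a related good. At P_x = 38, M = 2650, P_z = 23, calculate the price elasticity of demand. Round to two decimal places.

-0.46

Substituting, Q_d = 55.4 − 1.38(38) + 0.0554(2650) − 1.52(23) = 55.4 − 52.44 + 146.81 − 34.96 = 114.81.
∂Q_d/∂P_x = −1.38, so E_p = (−1.38)·(38/114.81) ≈ -0.46.
|E_p| < 1: demand is inelastic.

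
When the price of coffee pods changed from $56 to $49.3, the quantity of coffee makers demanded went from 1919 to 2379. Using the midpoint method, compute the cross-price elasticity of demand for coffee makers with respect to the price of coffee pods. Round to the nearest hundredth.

-1.68

%ΔQ_x = (2379 − 1919)/[(1919+2379)/2] = 460/2149 ≈ 0.2141.
%ΔP_y = (49.3 − 56)/[(56+49.3)/2] ≈ -0.1273.
E_xy = 0.2141/-0.1273 ≈ -1.68.
E_xy < 0, so coffee makers and coffee pods are complements.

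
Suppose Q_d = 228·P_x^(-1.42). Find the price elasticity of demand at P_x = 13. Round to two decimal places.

For a Cobb–Douglas (constant-elasticity) form Q_d = A·P_x^α·…, the elasticity with respect to P_x equals the exponent α at every point.
Here the exponent on P_x is -1.42, so the price elasticity of demand is -1.42.

-1.42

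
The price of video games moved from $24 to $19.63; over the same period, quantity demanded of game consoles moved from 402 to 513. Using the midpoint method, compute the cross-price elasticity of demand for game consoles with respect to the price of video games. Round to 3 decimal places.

-1.211

%ΔQ_x = (513 − 402)/[(402+513)/2] = 111/457.5 ≈ 0.2426.
%ΔP_y = (19.63 − 24)/[(24+19.63)/2] ≈ -0.2003.
E_xy = 0.2426/-0.2003 ≈ -1.211.
E_xy < 0, so game consoles and video games are complements.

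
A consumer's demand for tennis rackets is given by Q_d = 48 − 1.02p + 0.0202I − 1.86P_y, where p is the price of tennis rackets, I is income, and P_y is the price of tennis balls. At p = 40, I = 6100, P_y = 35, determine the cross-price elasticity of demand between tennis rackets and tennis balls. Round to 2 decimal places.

-1.00

Substituting, Q_d = 48 − 1.02(40) + 0.0202(6100) − 1.86(35) = 48 − 40.8 + 123.22 − 65.1 = 65.32.
∂Q_d/∂P_y = −1.86, so E_xy = -1.86·(35/65.32) ≈ -1.00.
E_xy < 0: the goods are complements.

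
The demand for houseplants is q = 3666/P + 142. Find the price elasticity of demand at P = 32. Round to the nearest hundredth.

At P = 32, q = 256.5625.
dq/dP = −3666/P² = −3.5801.
Point elasticity E = (dq/dP)·(P/q) = -3.5801 × 32/256.5625 ≈ -0.45.
|E| < 1, so demand is inelastic at this price.

-0.45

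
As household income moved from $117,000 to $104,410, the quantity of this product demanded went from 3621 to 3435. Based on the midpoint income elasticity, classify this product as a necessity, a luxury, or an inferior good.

necessity

%ΔQ = (3435 − 3621)/[(3621+3435)/2] = -186/3528 ≈ -0.0527.
%ΔM = (104,410 − 117,000)/[(117,000+104,410)/2] = -12590/110705 ≈ -0.1137.
E_I = %ΔQ/%ΔM ≈ 0.464.
E_I ∈ (0,1): normal good (necessity).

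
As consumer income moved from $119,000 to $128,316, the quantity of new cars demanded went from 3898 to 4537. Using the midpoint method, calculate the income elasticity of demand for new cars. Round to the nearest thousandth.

2.011

%ΔQ = (4537 − 3898)/[(3898+4537)/2] = 639/4217.5 ≈ 0.1515.
%ΔI = (128,316 − 119,000)/[(119,000+128,316)/2] = 9316/123658 ≈ 0.0753.
E_I = %ΔQ/%ΔI ≈ 2.011.
E_I > 1: normal good (luxury).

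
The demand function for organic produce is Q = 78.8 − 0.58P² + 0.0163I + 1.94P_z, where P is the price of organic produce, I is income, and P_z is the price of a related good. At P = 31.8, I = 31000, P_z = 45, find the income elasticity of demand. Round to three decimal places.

Q = 78.8 − 0.58(31.8)² + 0.0163(31000) + 1.94(45) = 78.8 − 586.5192 + 505.3 + 87.3 = 84.8808.
∂Q/∂I = +0.0163, so E_I = 0.0163·(31000/84.8808) ≈ 5.953.
E_I > 1: normal good (luxury).

5.953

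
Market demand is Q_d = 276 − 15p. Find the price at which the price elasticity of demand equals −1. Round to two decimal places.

For linear demand Q_d = a − bp, E = −bp/(a − bp). |E| = 1 ⇒ bp = a − bp ⇒ p = a/(2b).
p = 276/(2·15) = 9.20.

9.20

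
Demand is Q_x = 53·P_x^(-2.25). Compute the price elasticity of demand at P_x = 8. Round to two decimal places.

-2.25

For a Cobb–Douglas (constant-elasticity) form Q_x = A·P_x^α·…, the elasticity with respect to P_x equals the exponent α at every point.
Here the exponent on P_x is -2.25, so the price elasticity of demand is -2.25.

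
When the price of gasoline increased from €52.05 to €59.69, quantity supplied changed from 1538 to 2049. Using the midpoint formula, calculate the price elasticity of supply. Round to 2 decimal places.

2.08

%ΔQ = (2049 − 1538)/[(1538 + 2049)/2] = 511/1793.5 ≈ 0.2849.
%Δp = (59.69 − 52.05)/[(52.05 + 59.69)/2] = 7.64/55.87 ≈ 0.1367.
Arc elasticity E = %ΔQ/%Δp ≈ 0.2849/0.1367 ≈ 2.08.
|E| > 1: supply is elastic over this range.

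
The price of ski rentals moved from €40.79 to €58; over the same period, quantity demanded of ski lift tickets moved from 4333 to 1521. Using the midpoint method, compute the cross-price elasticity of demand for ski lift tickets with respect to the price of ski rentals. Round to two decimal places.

-2.76

%ΔQ_x = (1521 − 4333)/[(4333+1521)/2] = -2812/2927 ≈ -0.9607.
%ΔP_y = (58 − 40.79)/[(40.79+58)/2] ≈ 0.3484.
E_xy = -0.9607/0.3484 ≈ -2.76.
E_xy < 0, so ski lift tickets and ski rentals are complements.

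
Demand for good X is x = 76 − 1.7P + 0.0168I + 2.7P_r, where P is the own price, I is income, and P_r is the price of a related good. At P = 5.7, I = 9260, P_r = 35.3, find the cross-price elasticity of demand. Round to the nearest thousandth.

Substituting, x = 76 − 1.7(5.7) + 0.0168(9260) + 2.7(35.3) = 76 − 9.69 + 155.568 + 95.31 = 317.188.
∂x/∂P_r = +2.7, so E_xy = 2.7·(35.3/317.188) ≈ 0.300.
E_xy > 0: the goods are substitutes.

0.300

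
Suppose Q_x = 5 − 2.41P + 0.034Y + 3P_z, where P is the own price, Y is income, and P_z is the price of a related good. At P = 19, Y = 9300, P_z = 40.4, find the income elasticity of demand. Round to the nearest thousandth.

Q_x = 5 − 2.41(19) + 0.034(9300) + 3(40.4) = 5 − 45.79 + 316.2 + 121.2 = 396.61.
∂Q_x/∂Y = +0.034, so E_I = 0.034·(9300/396.61) ≈ 0.797.
E_I ∈ (0,1): normal good (necessity).

0.797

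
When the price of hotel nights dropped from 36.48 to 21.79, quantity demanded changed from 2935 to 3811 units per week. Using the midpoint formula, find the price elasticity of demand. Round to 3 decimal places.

-0.515

%ΔQ = (3811 − 2935)/[(2935 + 3811)/2] = 876/3373 ≈ 0.2597.
%ΔP = (21.79 − 36.48)/[(36.48 + 21.79)/2] = -14.69/29.135 ≈ -0.5042.
Arc elasticity E = %ΔQ/%ΔP ≈ 0.2597/-0.5042 ≈ -0.515.
|E| < 1: demand is inelastic over this range.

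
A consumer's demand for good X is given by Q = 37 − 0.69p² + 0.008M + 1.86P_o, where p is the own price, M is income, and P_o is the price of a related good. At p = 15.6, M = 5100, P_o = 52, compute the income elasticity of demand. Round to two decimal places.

6.18

First evaluate Q: 37 − 0.69(15.6)² + 0.008(5100) + 1.86(52) = 37 − 167.9184 + 40.8 + 96.72 = 6.6016.
∂Q/∂M = +0.008, so E_I = 0.008·(5100/6.6016) ≈ 6.18.
E_I > 1: normal good (luxury).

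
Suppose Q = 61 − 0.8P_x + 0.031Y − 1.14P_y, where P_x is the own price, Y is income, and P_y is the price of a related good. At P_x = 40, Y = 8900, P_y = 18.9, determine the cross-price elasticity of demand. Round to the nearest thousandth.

-0.076

First evaluate Q: 61 − 0.8(40) + 0.031(8900) − 1.14(18.9) = 61 − 32 + 275.9 − 21.546 = 283.354.
∂Q/∂P_y = −1.14, so E_xy = -1.14·(18.9/283.354) ≈ -0.076.
E_xy < 0: the goods are complements.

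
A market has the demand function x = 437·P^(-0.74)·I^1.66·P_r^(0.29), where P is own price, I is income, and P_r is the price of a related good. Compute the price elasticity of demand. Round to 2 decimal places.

For a Cobb–Douglas (constant-elasticity) form x = A·P^α·…, the elasticity with respect to P equals the exponent α at every point.
Here the exponent on P is -0.74, so the price elasticity of demand is -0.74.

-0.74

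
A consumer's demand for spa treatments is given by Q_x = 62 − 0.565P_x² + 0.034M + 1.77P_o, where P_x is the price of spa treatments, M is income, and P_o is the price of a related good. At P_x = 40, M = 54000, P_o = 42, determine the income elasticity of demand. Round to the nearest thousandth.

At the given point, Q_x = 62 − 0.565(40)² + 0.034(54000) + 1.77(42) = 62 − 904 + 1836 + 74.34 = 1068.34.
∂Q_x/∂M = +0.034, so E_I = 0.034·(54000/1068.34) ≈ 1.719.
E_I > 1: normal good (luxury).

1.719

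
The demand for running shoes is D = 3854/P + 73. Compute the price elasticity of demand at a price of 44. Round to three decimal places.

At P = 44, D = 160.5909.
dD/dP = −3854/P² = −1.9907.
Point elasticity E = (dD/dP)·(P/D) = -1.9907 × 44/160.5909 ≈ -0.545.
|E| < 1, so demand is inelastic at this price.

-0.545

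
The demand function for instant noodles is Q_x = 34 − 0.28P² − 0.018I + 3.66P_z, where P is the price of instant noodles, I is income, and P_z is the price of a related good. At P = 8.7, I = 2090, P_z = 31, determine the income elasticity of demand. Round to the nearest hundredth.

Q_x = 34 − 0.28(8.7)² − 0.018(2090) + 3.66(31) = 34 − 21.1932 − 37.62 + 113.46 = 88.6468.
∂Q_x/∂I = −0.018, so E_I = -0.018·(2090/88.6468) ≈ -0.42.
E_I < 0: inferior good.

-0.42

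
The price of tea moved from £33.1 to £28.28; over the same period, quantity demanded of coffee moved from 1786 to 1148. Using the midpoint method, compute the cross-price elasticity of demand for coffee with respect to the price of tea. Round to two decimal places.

%ΔQ_x = (1148 − 1786)/[(1786+1148)/2] = -638/1467 ≈ -0.4349.
%ΔP_y = (28.28 − 33.1)/[(33.1+28.28)/2] ≈ -0.1571.
E_xy = -0.4349/-0.1571 ≈ 2.77.
E_xy > 0, so coffee and tea are substitutes.

2.77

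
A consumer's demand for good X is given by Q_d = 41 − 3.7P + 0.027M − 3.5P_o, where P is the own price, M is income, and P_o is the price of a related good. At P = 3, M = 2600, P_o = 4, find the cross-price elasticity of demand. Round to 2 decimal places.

Substituting, Q_d = 41 − 3.7(3) + 0.027(2600) − 3.5(4) = 41 − 11.1 + 70.2 − 14 = 86.1.
∂Q_d/∂P_o = −3.5, so E_xy = -3.5·(4/86.1) ≈ -0.16.
E_xy < 0: the goods are complements.

-0.16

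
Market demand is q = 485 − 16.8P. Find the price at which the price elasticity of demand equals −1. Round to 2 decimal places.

14.43

For linear demand q = a − bP, E = −bP/(a − bP). |E| = 1 ⇒ bP = a − bP ⇒ P = a/(2b).
P = 485/(2·16.8) ≈ 14.43.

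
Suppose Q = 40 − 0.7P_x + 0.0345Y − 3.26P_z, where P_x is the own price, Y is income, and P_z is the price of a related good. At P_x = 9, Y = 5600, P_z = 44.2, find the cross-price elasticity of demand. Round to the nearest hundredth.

Evaluating quantity at (P_x, Y, P_z) gives Q = 40 − 0.7(9) + 0.0345(5600) − 3.26(44.2) = 40 − 6.3 + 193.2 − 144.092 = 82.808.
∂Q/∂P_z = −3.26, so E_xy = -3.26·(44.2/82.808) ≈ -1.74.
E_xy < 0: the goods are complements.

-1.74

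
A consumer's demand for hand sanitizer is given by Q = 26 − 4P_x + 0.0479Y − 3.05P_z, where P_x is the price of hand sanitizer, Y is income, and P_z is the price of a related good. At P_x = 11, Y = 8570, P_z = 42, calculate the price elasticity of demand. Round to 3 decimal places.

Q = 26 − 4(11) + 0.0479(8570) − 3.05(42) = 26 − 44 + 410.503 − 128.1 = 264.403.
∂Q/∂P_x = −4, so E_p = (−4)·(11/264.403) ≈ -0.166.
|E_p| < 1: demand is inelastic.

-0.166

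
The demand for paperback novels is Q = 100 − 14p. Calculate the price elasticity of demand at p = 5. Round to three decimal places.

-2.333

At p = 5, Q = 30.
dQ/dp = −14.
Point elasticity E = (dQ/dp)·(p/Q) = -14 × 5/30 ≈ -2.333.
|E| > 1, so demand is elastic at this price.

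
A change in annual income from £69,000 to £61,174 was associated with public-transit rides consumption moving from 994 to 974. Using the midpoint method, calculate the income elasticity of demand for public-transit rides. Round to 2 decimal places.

%ΔQ = (974 − 994)/[(994+974)/2] = -20/984 ≈ -0.0203.
%ΔI = (61,174 − 69,000)/[(69,000+61,174)/2] = -7826/65087 ≈ -0.1202.
E_I = %ΔQ/%ΔI ≈ 0.17.
E_I ∈ (0,1): normal good (necessity).

0.17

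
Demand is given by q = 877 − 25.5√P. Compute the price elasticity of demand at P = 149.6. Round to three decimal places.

At P = 149.6, q = 565.1067.
dq/dP = −25.5/(2√P) = −25.5/(2·12.2311).
Point elasticity E = (dq/dP)·(P/q) = -1.0424 × 149.6/565.1067 ≈ -0.276.
|E| < 1, so demand is inelastic at this price.

-0.276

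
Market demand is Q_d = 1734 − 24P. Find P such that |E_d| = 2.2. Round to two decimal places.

49.67

Set −bP/(a − bP) = −2.2 ⇒ bP = 2.2(a − bP) ⇒ bP(1+2.2) = 2.2·a.
P = 2.2·1734/(24·3.2) ≈ 49.67.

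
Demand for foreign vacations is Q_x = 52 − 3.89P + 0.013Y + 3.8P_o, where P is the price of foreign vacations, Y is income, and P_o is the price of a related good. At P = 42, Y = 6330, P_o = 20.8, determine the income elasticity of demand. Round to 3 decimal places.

Substituting, Q_x = 52 − 3.89(42) + 0.013(6330) + 3.8(20.8) = 52 − 163.38 + 82.29 + 79.04 = 49.95.
∂Q_x/∂Y = +0.013, so E_I = 0.013·(6330/49.95) ≈ 1.647.
E_I > 1: normal good (luxury).

1.647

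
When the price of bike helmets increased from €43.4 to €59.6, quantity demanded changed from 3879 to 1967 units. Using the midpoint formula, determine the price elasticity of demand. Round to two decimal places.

-2.08

%ΔQ = (1967 − 3879)/[(3879 + 1967)/2] = -1912/2923 ≈ -0.6541.
%Δp = (59.6 − 43.4)/[(43.4 + 59.6)/2] = 16.2/51.5 ≈ 0.3146.
Arc elasticity E = %ΔQ/%Δp ≈ -0.6541/0.3146 ≈ -2.08.
|E| > 1: demand is elastic over this range.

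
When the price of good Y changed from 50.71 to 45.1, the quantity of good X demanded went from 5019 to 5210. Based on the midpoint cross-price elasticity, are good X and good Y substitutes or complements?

complements

%ΔQ_x = (5210 − 5019)/[(5019+5210)/2] = 191/5114.5 ≈ 0.0373.
%ΔP_y = (45.1 − 50.71)/[(50.71+45.1)/2] ≈ -0.1171.
E_xy = 0.0373/-0.1171 ≈ -0.319.
E_xy < 0, so the goods are complements.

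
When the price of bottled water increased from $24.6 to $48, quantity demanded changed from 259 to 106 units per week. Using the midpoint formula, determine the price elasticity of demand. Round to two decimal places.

%ΔQ = (106 − 259)/[(259 + 106)/2] = -153/182.5 ≈ -0.8384.
%Δp = (48 − 24.6)/[(24.6 + 48)/2] = 23.4/36.3 ≈ 0.6446.
Arc elasticity E = %ΔQ/%Δp ≈ -0.8384/0.6446 ≈ -1.30.
|E| > 1: demand is elastic over this range.

-1.30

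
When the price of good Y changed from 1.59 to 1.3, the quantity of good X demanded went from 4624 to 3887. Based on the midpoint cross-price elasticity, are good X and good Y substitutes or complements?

%ΔQ_x = (3887 − 4624)/[(4624+3887)/2] = -737/4255.5 ≈ -0.1732.
%ΔP_y = (1.3 − 1.59)/[(1.59+1.3)/2] ≈ -0.2007.
E_xy = -0.1732/-0.2007 ≈ 0.863.
E_xy > 0, so the goods are substitutes.

substitutes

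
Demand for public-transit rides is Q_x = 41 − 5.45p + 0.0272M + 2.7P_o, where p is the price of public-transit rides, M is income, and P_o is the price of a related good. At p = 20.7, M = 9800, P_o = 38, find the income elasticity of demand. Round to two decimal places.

At the given point, Q_x = 41 − 5.45(20.7) + 0.0272(9800) + 2.7(38) = 41 − 112.815 + 266.56 + 102.6 = 297.345.
∂Q_x/∂M = +0.0272, so E_I = 0.0272·(9800/297.345) ≈ 0.90.
E_I ∈ (0,1): normal good (necessity).

0.90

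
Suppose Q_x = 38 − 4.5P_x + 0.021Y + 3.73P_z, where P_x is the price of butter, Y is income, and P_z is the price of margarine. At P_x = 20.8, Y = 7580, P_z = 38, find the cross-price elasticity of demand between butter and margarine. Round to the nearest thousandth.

0.578

At the given point, Q_x = 38 − 4.5(20.8) + 0.021(7580) + 3.73(38) = 38 − 93.6 + 159.18 + 141.74 = 245.32.
∂Q_x/∂P_z = +3.73, so E_xy = 3.73·(38/245.32) ≈ 0.578.
E_xy > 0: the goods are substitutes.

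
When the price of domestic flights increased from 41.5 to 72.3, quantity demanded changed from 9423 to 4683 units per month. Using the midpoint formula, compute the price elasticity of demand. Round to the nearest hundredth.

%ΔQ = (4683 − 9423)/[(9423 + 4683)/2] = -4740/7053 ≈ -0.6721.
%ΔP = (72.3 − 41.5)/[(41.5 + 72.3)/2] = 30.8/56.9 ≈ 0.5413.
Arc elasticity E = %ΔQ/%ΔP ≈ -0.6721/0.5413 ≈ -1.24.
|E| > 1: demand is elastic over this range.

-1.24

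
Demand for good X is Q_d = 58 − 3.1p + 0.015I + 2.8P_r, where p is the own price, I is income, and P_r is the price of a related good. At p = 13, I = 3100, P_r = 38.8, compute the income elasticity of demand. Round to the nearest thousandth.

0.269

Q_d = 58 − 3.1(13) + 0.015(3100) + 2.8(38.8) = 58 − 40.3 + 46.5 + 108.64 = 172.84.
∂Q_d/∂I = +0.015, so E_I = 0.015·(3100/172.84) ≈ 0.269.
E_I ∈ (0,1): normal good (necessity).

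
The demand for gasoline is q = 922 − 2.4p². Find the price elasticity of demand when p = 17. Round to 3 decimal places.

At p = 17, q = 228.4.
dq/dp = −2·2.4·p = −81.6.
Point elasticity E = (dq/dp)·(p/q) = -81.6 × 17/228.4 ≈ -6.074.
|E| > 1, so demand is elastic at this price.

-6.074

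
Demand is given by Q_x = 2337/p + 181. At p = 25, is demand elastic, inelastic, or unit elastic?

At p = 25, Q_x = 274.48.
dQ_x/dp = −2337/p² = −3.7392.
Point elasticity E = (dQ_x/dp)·(p/Q_x) = -3.7392 × 25/274.48 ≈ -0.341.
|E| ≈ 0.341 < 1, so demand is inelastic.

inelastic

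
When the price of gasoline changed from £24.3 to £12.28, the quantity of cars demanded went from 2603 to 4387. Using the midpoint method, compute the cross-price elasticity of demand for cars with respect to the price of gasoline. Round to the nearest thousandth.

%ΔQ_x = (4387 − 2603)/[(2603+4387)/2] = 1784/3495 ≈ 0.5104.
%ΔP_y = (12.28 − 24.3)/[(24.3+12.28)/2] ≈ -0.6572.
E_xy = 0.5104/-0.6572 ≈ -0.777.
E_xy < 0, so cars and gasoline are complements.

-0.777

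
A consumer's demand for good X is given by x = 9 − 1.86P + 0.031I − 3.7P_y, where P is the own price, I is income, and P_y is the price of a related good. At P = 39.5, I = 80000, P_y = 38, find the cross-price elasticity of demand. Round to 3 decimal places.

-0.062

Substituting, x = 9 − 1.86(39.5) + 0.031(80000) − 3.7(38) = 9 − 73.47 + 2480 − 140.6 = 2274.93.
∂x/∂P_y = −3.7, so E_xy = -3.7·(38/2274.93) ≈ -0.062.
E_xy < 0: the goods are complements.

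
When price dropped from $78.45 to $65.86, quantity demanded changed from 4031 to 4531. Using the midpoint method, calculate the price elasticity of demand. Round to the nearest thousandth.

%Δq = (4531 − 4031)/[(4031 + 4531)/2] = 500/4281 ≈ 0.1168.
%ΔP = (65.86 − 78.45)/[(78.45 + 65.86)/2] = -12.59/72.155 ≈ -0.1745.
Arc elasticity E = %Δq/%ΔP ≈ 0.1168/-0.1745 ≈ -0.669.
|E| < 1: demand is inelastic over this range.

-0.669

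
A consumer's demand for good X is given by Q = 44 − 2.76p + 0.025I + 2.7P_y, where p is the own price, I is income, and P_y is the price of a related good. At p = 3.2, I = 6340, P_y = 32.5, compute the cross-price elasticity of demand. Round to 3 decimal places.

Substituting, Q = 44 − 2.76(3.2) + 0.025(6340) + 2.7(32.5) = 44 − 8.832 + 158.5 + 87.75 = 281.418.
∂Q/∂P_y = +2.7, so E_xy = 2.7·(32.5/281.418) ≈ 0.312.
E_xy > 0: the goods are substitutes.

0.312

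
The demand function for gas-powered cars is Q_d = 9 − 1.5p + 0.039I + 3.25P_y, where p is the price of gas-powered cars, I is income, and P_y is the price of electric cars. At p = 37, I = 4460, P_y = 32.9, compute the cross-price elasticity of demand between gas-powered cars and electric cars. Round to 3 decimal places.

0.456

Q_d = 9 − 1.5(37) + 0.039(4460) + 3.25(32.9) = 9 − 55.5 + 173.94 + 106.925 = 234.365.
∂Q_d/∂P_y = +3.25, so E_xy = 3.25·(32.9/234.365) ≈ 0.456.
E_xy > 0: the goods are substitutes.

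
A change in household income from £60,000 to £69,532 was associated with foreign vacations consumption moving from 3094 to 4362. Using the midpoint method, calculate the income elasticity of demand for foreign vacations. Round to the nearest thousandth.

2.311

%ΔQ = (4362 − 3094)/[(3094+4362)/2] = 1268/3728 ≈ 0.3401.
%ΔI = (69,532 − 60,000)/[(60,000+69,532)/2] = 9532/64766 ≈ 0.1472.
E_I = %ΔQ/%ΔI ≈ 2.311.
E_I > 1: normal good (luxury).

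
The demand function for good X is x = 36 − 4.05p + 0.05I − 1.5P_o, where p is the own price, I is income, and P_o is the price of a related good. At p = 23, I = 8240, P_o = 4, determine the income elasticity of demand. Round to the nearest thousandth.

1.181

At the given point, x = 36 − 4.05(23) + 0.05(8240) − 1.5(4) = 36 − 93.15 + 412 − 6 = 348.85.
∂x/∂I = +0.05, so E_I = 0.05·(8240/348.85) ≈ 1.181.
E_I > 1: normal good (luxury).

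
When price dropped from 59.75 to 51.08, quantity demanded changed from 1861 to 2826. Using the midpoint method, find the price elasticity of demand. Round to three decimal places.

%ΔQ = (2826 − 1861)/[(1861 + 2826)/2] = 965/2343.5 ≈ 0.4118.
%Δp = (51.08 − 59.75)/[(59.75 + 51.08)/2] = -8.67/55.415 ≈ -0.1565.
Arc elasticity E = %ΔQ/%Δp ≈ 0.4118/-0.1565 ≈ -2.632.
|E| > 1: demand is elastic over this range.

-2.632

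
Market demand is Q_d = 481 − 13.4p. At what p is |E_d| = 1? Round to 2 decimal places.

17.95

For linear demand Q_d = a − bp, E = −bp/(a − bp). |E| = 1 ⇒ bp = a − bp ⇒ p = a/(2b).
p = 481/(2·13.4) ≈ 17.95.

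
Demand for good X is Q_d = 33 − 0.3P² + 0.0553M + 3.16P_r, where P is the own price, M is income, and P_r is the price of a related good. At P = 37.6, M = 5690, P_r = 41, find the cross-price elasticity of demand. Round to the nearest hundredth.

Substituting, Q_d = 33 − 0.3(37.6)² + 0.0553(5690) + 3.16(41) = 33 − 424.128 + 314.657 + 129.56 = 53.089.
∂Q_d/∂P_r = +3.16, so E_xy = 3.16·(41/53.089) ≈ 2.44.
E_xy > 0: the goods are substitutes.

2.44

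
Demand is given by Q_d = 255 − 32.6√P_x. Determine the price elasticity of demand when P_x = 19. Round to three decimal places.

-0.629

At P_x = 19, Q_d = 112.8999.
dQ_d/dP_x = −32.6/(2√P_x) = −32.6/(2·4.3589).
Point elasticity E = (dQ_d/dP_x)·(P_x/Q_d) = -3.7395 × 19/112.8999 ≈ -0.629.
|E| < 1, so demand is inelastic at this price.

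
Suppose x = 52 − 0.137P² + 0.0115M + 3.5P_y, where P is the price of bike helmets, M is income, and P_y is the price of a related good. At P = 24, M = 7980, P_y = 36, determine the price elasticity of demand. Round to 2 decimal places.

Evaluating quantity at (P, M, P_y) gives x = 52 − 0.137(24)² + 0.0115(7980) + 3.5(36) = 52 − 78.912 + 91.77 + 126 = 190.858.
∂x/∂P = −2·0.137·P = -6.576, so E_p = -6.576·(24/190.858) ≈ -0.83.
|E_p| < 1: demand is inelastic.

-0.83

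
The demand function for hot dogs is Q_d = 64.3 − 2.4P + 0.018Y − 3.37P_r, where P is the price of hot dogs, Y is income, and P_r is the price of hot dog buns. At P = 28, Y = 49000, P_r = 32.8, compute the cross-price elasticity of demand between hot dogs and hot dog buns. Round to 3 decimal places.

-0.144

Q_d = 64.3 − 2.4(28) + 0.018(49000) − 3.37(32.8) = 64.3 − 67.2 + 882 − 110.536 = 768.564.
∂Q_d/∂P_r = −3.37, so E_xy = -3.37·(32.8/768.564) ≈ -0.144.
E_xy < 0: the goods are complements.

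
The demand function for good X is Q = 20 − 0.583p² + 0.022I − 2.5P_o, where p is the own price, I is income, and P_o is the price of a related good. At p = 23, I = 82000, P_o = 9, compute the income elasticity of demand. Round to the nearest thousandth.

1.208

At the given point, Q = 20 − 0.583(23)² + 0.022(82000) − 2.5(9) = 20 − 308.407 + 1804 − 22.5 = 1493.093.
∂Q/∂I = +0.022, so E_I = 0.022·(82000/1493.093) ≈ 1.208.
E_I > 1: normal good (luxury).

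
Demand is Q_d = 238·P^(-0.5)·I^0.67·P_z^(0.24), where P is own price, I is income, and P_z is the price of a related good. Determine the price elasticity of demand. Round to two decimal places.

-0.50

For a Cobb–Douglas (constant-elasticity) form Q_d = A·P^α·…, the elasticity with respect to P equals the exponent α at every point.
Here the exponent on P is -0.5, so the price elasticity of demand is -0.50.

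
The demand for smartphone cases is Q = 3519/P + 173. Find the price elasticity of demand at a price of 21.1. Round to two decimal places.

At P = 21.1, Q = 339.7773.
dQ/dP = −3519/P² = −7.9041.
Point elasticity E = (dQ/dP)·(P/Q) = -7.9041 × 21.1/339.7773 ≈ -0.49.
|E| < 1, so demand is inelastic at this price.

-0.49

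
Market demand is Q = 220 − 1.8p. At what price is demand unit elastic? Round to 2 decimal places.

For linear demand Q = a − bp, E = −bp/(a − bp). |E| = 1 ⇒ bp = a − bp ⇒ p = a/(2b).
p = 220/(2·1.8) ≈ 61.11.

61.11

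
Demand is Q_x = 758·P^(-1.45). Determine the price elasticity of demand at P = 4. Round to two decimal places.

-1.45

For a Cobb–Douglas (constant-elasticity) form Q_x = A·P^α·…, the elasticity with respect to P equals the exponent α at every point.
Here the exponent on P is -1.45, so the price elasticity of demand is -1.45.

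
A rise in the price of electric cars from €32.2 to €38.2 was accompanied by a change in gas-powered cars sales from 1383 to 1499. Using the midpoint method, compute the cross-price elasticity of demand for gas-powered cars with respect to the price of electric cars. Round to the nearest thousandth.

%ΔQ_x = (1499 − 1383)/[(1383+1499)/2] = 116/1441 ≈ 0.0805.
%ΔP_y = (38.2 − 32.2)/[(32.2+38.2)/2] ≈ 0.1705.
E_xy = 0.0805/0.1705 ≈ 0.472.
E_xy > 0, so gas-powered cars and electric cars are substitutes.

0.472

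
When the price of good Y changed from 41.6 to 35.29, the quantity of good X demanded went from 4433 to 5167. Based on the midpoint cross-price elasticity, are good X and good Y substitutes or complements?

%ΔQ_x = (5167 − 4433)/[(4433+5167)/2] = 734/4800 ≈ 0.1529.
%ΔP_y = (35.29 − 41.6)/[(41.6+35.29)/2] ≈ -0.1641.
E_xy = 0.1529/-0.1641 ≈ -0.932.
E_xy < 0, so the goods are complements.

complements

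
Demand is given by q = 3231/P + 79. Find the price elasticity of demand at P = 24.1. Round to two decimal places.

At P = 24.1, q = 213.0664.
dq/dP = −3231/P² = −5.5629.
Point elasticity E = (dq/dP)·(P/q) = -5.5629 × 24.1/213.0664 ≈ -0.63.
|E| < 1, so demand is inelastic at this price.

-0.63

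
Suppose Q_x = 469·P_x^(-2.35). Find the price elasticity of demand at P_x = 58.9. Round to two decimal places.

For a Cobb–Douglas (constant-elasticity) form Q_x = A·P_x^α·…, the elasticity with respect to P_x equals the exponent α at every point.
Here the exponent on P_x is -2.35, so the price elasticity of demand is -2.35.

-2.35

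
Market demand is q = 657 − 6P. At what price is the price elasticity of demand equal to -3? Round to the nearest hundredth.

82.13

Set −bP/(a − bP) = −3 ⇒ bP = 3(a − bP) ⇒ bP(1+3) = 3·a.
P = 3·657/(6·4) ≈ 82.13.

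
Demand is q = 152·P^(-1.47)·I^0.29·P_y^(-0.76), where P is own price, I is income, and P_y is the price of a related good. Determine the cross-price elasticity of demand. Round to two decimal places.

For a Cobb–Douglas (constant-elasticity) form q = A·P_y^α·…, the elasticity with respect to P_y equals the exponent α at every point.
Here the exponent on P_y is -0.76, so the cross-price elasticity of demand is -0.76.

-0.76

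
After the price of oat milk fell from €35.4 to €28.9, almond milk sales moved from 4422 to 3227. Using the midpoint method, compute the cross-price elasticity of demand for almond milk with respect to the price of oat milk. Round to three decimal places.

1.545

%ΔQ_x = (3227 − 4422)/[(4422+3227)/2] = -1195/3824.5 ≈ -0.3125.
%ΔP_y = (28.9 − 35.4)/[(35.4+28.9)/2] ≈ -0.2022.
E_xy = -0.3125/-0.2022 ≈ 1.545.
E_xy > 0, so almond milk and oat milk are substitutes.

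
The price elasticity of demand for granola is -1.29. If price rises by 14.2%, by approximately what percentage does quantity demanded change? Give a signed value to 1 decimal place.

%ΔQ ≈ E × %ΔP = (-1.29) × (14.2%) ≈ -18.3%.

-18.3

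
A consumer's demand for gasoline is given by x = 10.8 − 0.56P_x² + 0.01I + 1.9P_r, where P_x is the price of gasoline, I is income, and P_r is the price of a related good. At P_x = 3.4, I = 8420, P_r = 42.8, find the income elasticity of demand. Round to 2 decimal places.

x = 10.8 − 0.56(3.4)² + 0.01(8420) + 1.9(42.8) = 10.8 − 6.4736 + 84.2 + 81.32 = 169.8464.
∂x/∂I = +0.01, so E_I = 0.01·(8420/169.8464) ≈ 0.50.
E_I ∈ (0,1): normal good (necessity).

0.50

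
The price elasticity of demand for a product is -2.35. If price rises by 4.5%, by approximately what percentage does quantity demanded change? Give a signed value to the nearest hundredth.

%ΔQ ≈ E × %ΔP = (-2.35) × (4.5%) ≈ -10.58%.

-10.58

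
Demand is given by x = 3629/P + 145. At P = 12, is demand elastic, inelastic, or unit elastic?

At P = 12, x = 447.4167.
dx/dP = −3629/P² = −25.2014.
Point elasticity E = (dx/dP)·(P/x) = -25.2014 × 12/447.4167 ≈ -0.676.
|E| ≈ 0.676 < 1, so demand is inelastic.

inelastic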